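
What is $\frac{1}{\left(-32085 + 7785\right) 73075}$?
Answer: $- \frac{1}{1775722500} \approx -5.6315 \cdot 10^{-10}$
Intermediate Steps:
$\frac{1}{\left(-32085 + 7785\right) 73075} = \frac{1}{-24300} \cdot \frac{1}{73075} = \left(- \frac{1}{24300}\right) \frac{1}{73075} = - \frac{1}{1775722500}$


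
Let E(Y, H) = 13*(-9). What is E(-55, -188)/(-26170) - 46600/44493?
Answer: -1214316319/1164381810 ≈ -1.0429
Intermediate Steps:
E(Y, H) = -117
E(-55, -188)/(-26170) - 46600/44493 = -117/(-26170) - 46600/44493 = -117*(-1/26170) - 46600*1/44493 = 117/26170 - 46600/44493 = -1214316319/1164381810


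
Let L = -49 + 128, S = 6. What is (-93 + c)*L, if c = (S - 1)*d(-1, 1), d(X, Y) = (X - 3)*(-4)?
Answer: -1027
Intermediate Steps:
d(X, Y) = 12 - 4*X (d(X, Y) = (-3 + X)*(-4) = 12 - 4*X)
c = 80 (c = (6 - 1)*(12 - 4*(-1)) = 5*(12 + 4) = 5*16 = 80)
L = 79
(-93 + c)*L = (-93 + 80)*79 = -13*79 = -1027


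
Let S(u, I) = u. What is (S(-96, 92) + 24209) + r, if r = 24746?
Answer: 48859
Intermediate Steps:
(S(-96, 92) + 24209) + r = (-96 + 24209) + 24746 = 24113 + 24746 = 48859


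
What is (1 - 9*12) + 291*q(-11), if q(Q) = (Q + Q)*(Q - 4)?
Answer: 95923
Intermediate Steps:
q(Q) = 2*Q*(-4 + Q) (q(Q) = (2*Q)*(-4 + Q) = 2*Q*(-4 + Q))
(1 - 9*12) + 291*q(-11) = (1 - 9*12) + 291*(2*(-11)*(-4 - 11)) = (1 - 108) + 291*(2*(-11)*(-15)) = -107 + 291*330 = -107 + 96030 = 95923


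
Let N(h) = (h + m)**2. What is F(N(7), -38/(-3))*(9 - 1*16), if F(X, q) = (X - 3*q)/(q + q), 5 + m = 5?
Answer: -231/76 ≈ -3.0395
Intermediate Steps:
m = 0 (m = -5 + 5 = 0)
N(h) = h**2 (N(h) = (h + 0)**2 = h**2)
F(X, q) = (X - 3*q)/(2*q) (F(X, q) = (X - 3*q)/((2*q)) = (X - 3*q)*(1/(2*q)) = (X - 3*q)/(2*q))
F(N(7), -38/(-3))*(9 - 1*16) = ((7**2 - (-114)/(-3))/(2*((-38/(-3)))))*(9 - 1*16) = ((49 - (-114)*(-1)/3)/(2*((-38*(-1/3)))))*(9 - 16) = ((49 - 3*38/3)/(2*(38/3)))*(-7) = ((1/2)*(3/38)*(49 - 38))*(-7) = ((1/2)*(3/38)*11)*(-7) = (33/76)*(-7) = -231/76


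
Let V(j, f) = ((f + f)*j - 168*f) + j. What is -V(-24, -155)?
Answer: -33456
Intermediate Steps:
V(j, f) = j - 168*f + 2*f*j (V(j, f) = ((2*f)*j - 168*f) + j = (2*f*j - 168*f) + j = (-168*f + 2*f*j) + j = j - 168*f + 2*f*j)
-V(-24, -155) = -(-24 - 168*(-155) + 2*(-155)*(-24)) = -(-24 + 26040 + 7440) = -1*33456 = -33456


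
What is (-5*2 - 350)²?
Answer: 129600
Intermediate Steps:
(-5*2 - 350)² = (-10 - 350)² = (-360)² = 129600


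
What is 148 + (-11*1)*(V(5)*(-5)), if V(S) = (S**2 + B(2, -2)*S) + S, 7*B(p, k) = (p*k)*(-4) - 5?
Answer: 15611/7 ≈ 2230.1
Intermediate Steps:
B(p, k) = -5/7 - 4*k*p/7 (B(p, k) = ((p*k)*(-4) - 5)/7 = ((k*p)*(-4) - 5)/7 = (-4*k*p - 5)/7 = (-5 - 4*k*p)/7 = -5/7 - 4*k*p/7)
V(S) = S**2 + 18*S/7 (V(S) = (S**2 + (-5/7 - 4/7*(-2)*2)*S) + S = (S**2 + (-5/7 + 16/7)*S) + S = (S**2 + 11*S/7) + S = S**2 + 18*S/7)
148 + (-11*1)*(V(5)*(-5)) = 148 + (-11*1)*(((1/7)*5*(18 + 7*5))*(-5)) = 148 - 11*(1/7)*5*(18 + 35)*(-5) = 148 - 11*(1/7)*5*53*(-5) = 148 - 2915*(-5)/7 = 148 - 11*(-1325/7) = 148 + 14575/7 = 15611/7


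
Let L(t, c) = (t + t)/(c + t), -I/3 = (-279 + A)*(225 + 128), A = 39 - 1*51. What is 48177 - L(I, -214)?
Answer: 14835731697/307955 ≈ 48175.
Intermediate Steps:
A = -12 (A = 39 - 51 = -12)
I = 308169 (I = -3*(-279 - 12)*(225 + 128) = -(-873)*353 = -3*(-102723) = 308169)
L(t, c) = 2*t/(c + t) (L(t, c) = (2*t)/(c + t) = 2*t/(c + t))
48177 - L(I, -214) = 48177 - 2*308169/(-214 + 308169) = 48177 - 2*308169/307955 = 48177 - 1*616338/307955 = 48177 - 616338/307955 = 14835731697/307955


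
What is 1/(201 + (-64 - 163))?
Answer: -1/26 ≈ -0.038462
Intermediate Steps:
1/(201 + (-64 - 163)) = 1/(201 - 227) = 1/(-26) = -1/26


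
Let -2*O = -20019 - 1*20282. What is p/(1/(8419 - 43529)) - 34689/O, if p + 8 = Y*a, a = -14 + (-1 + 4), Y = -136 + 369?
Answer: 3637882941432/40301 ≈ 9.0268e+7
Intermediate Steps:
Y = 233
a = -11 (a = -14 + 3 = -11)
p = -2571 (p = -8 + 233*(-11) = -8 - 2563 = -2571)
O = 40301/2 (O = -(-20019 - 1*20282)/2 = -(-20019 - 20282)/2 = -½*(-40301) = 40301/2 ≈ 20151.)
p/(1/(8419 - 43529)) - 34689/O = -2571/(1/(8419 - 43529)) - 34689/40301/2 = -2571/(1/(-35110)) - 34689*2/40301 = -2571/(-1/35110) - 69378/40301 = -2571*(-35110) - 69378/40301 = 90267810 - 69378/40301 = 3637882941432/40301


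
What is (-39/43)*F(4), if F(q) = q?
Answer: -156/43 ≈ -3.6279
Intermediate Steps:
(-39/43)*F(4) = (-39/43)*4 = ((1/43)*(-39))*4 = -39/43*4 = -156/43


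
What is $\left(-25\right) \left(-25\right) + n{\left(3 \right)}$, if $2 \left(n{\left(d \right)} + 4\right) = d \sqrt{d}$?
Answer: $621 + \frac{3 \sqrt{3}}{2} \approx 623.6$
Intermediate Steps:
$n{\left(d \right)} = -4 + \frac{d^{\frac{3}{2}}}{2}$ ($n{\left(d \right)} = -4 + \frac{d \sqrt{d}}{2} = -4 + \frac{d^{\frac{3}{2}}}{2}$)
$\left(-25\right) \left(-25\right) + n{\left(3 \right)} = \left(-25\right) \left(-25\right) - \left(4 - \frac{3^{\frac{3}{2}}}{2}\right) = 625 - \left(4 - \frac{3 \sqrt{3}}{2}\right) = 621 + \frac{3 \sqrt{3}}{2}$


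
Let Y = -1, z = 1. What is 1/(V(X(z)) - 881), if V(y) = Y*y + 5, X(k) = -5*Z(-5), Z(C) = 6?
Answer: -1/846 ≈ -0.0011820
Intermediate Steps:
X(k) = -30 (X(k) = -5*6 = -30)
V(y) = 5 - y (V(y) = -y + 5 = 5 - y)
1/(V(X(z)) - 881) = 1/((5 - 1*(-30)) - 881) = 1/((5 + 30) - 881) = 1/(35 - 881) = 1/(-846) = -1/846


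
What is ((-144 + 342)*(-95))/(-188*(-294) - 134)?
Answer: -495/1451 ≈ -0.34114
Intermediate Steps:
((-144 + 342)*(-95))/(-188*(-294) - 134) = (198*(-95))/(55272 - 134) = -18810/55138 = -18810*1/55138 = -495/1451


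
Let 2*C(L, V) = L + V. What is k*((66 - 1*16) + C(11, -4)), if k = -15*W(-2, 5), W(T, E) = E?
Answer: -8025/2 ≈ -4012.5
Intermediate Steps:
C(L, V) = L/2 + V/2 (C(L, V) = (L + V)/2 = L/2 + V/2)
k = -75 (k = -15*5 = -75)
k*((66 - 1*16) + C(11, -4)) = -75*((66 - 1*16) + ((½)*11 + (½)*(-4))) = -75*((66 - 16) + (11/2 - 2)) = -75*(50 + 7/2) = -75*107/2 = -8025/2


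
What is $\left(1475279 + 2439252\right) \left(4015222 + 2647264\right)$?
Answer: $26080507984066$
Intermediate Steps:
$\left(1475279 + 2439252\right) \left(4015222 + 2647264\right) = 3914531 \cdot 6662486 = 26080507984066$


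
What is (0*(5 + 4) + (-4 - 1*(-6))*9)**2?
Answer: 324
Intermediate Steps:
(0*(5 + 4) + (-4 - 1*(-6))*9)**2 = (0*9 + (-4 + 6)*9)**2 = (0 + 2*9)**2 = (0 + 18)**2 = 18**2 = 324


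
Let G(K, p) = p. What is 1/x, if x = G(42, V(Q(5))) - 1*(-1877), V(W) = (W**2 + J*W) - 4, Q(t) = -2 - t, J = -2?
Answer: 1/1936 ≈ 0.00051653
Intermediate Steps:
V(W) = -4 + W**2 - 2*W (V(W) = (W**2 - 2*W) - 4 = -4 + W**2 - 2*W)
x = 1936 (x = (-4 + (-2 - 1*5)**2 - 2*(-2 - 1*5)) - 1*(-1877) = (-4 + (-2 - 5)**2 - 2*(-2 - 5)) + 1877 = (-4 + (-7)**2 - 2*(-7)) + 1877 = (-4 + 49 + 14) + 1877 = 59 + 1877 = 1936)
1/x = 1/1936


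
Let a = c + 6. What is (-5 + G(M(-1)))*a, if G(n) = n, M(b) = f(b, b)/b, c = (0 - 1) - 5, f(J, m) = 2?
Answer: 0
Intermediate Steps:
c = -6 (c = -1 - 5 = -6)
M(b) = 2/b
a = 0 (a = -6 + 6 = 0)
(-5 + G(M(-1)))*a = (-5 + 2/(-1))*0 = (-5 + 2*(-1))*0 = (-5 - 2)*0 = -7*0 = 0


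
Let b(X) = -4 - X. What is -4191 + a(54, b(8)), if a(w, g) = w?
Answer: -4137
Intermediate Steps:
-4191 + a(54, b(8)) = -4191 + 54 = -4137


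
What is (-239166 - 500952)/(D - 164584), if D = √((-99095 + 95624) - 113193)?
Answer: 15226447614/3386001215 + 370059*I*√29166/6772002430 ≈ 4.4969 + 0.0093324*I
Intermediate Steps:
D = 2*I*√29166 (D = √(-3471 - 113193) = √(-116664) = 2*I*√29166 ≈ 341.56*I)
(-239166 - 500952)/(D - 164584) = (-239166 - 500952)/(2*I*√29166 - 164584) = -740118/(-164584 + 2*I*√29166)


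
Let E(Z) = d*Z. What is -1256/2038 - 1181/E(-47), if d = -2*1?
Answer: -1262471/95786 ≈ -13.180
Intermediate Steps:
d = -2
E(Z) = -2*Z
-1256/2038 - 1181/E(-47) = -1256/2038 - 1181/((-2*(-47))) = -1256*1/2038 - 1181/94 = -628/1019 - 1181*1/94 = -628/1019 - 1181/94 = -1262471/95786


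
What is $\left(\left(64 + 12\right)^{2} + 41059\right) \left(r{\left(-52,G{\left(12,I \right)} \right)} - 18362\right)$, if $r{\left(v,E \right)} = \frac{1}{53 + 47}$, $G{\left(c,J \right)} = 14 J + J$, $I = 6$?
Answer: $- \frac{17199676033}{20} \approx -8.5998 \cdot 10^{8}$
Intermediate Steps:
$G{\left(c,J \right)} = 15 J$
$r{\left(v,E \right)} = \frac{1}{100}$
$\left(\left(64 + 12\right)^{2} + 41059\right) \left(r{\left(-52,G{\left(12,I \right)} \right)} - 18362\right) = \left(\left(64 + 12\right)^{2} + 41059\right) \left(\frac{1}{100} - 18362\right) = \left(76^{2} + 41059\right) \left(- \frac{1836199}{100}\right) = \left(5776 + 41059\right) \left(- \frac{1836199}{100}\right) = 46835 \left(- \frac{1836199}{100}\right) = - \frac{17199676033}{20}$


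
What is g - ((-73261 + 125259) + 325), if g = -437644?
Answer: -489967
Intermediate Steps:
g - ((-73261 + 125259) + 325) = -437644 - ((-73261 + 125259) + 325) = -437644 - (51998 + 325) = -437644 - 1*52323 = -437644 - 52323 = -489967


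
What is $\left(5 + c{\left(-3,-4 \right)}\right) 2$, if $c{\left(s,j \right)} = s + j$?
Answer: $-4$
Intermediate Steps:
$c{\left(s,j \right)} = j + s$
$\left(5 + c{\left(-3,-4 \right)}\right) 2 = \left(5 - 7\right) 2 = \left(-2\right) 2 = -4$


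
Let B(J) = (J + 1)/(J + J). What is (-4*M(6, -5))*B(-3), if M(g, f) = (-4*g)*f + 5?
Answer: -500/3 ≈ -166.67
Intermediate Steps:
M(g, f) = 5 - 4*f*g (M(g, f) = -4*f*g + 5 = 5 - 4*f*g)
B(J) = (1 + J)/(2*J) (B(J) = (1 + J)/((2*J)) = (1 + J)*(1/(2*J)) = (1 + J)/(2*J))
(-4*M(6, -5))*B(-3) = (-4*(5 - 4*(-5)*6))*((1/2)*(1 - 3)/(-3)) = (-4*(5 + 120))*((1/2)*(-1/3)*(-2)) = -4*125*(1/3) = -500*1/3 = -500/3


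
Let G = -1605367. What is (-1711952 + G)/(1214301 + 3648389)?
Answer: -3317319/4862690 ≈ -0.68220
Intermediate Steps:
(-1711952 + G)/(1214301 + 3648389) = (-1711952 - 1605367)/(1214301 + 3648389) = -3317319/4862690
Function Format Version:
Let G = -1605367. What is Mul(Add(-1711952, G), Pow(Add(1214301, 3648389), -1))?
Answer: Rational(-3317319, 4862690) ≈ -0.68220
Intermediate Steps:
Mul(Add(-1711952, G), Pow(Add(1214301, 3648389), -1)) = Mul(Add(-1711952, -1605367), Pow(Add(1214301, 3648389), -1)) = Mul(-3317319, Pow(4862690, -1)) = Mul(-3317319, Rational(1, 4862690)) = Rational(-3317319, 4862690)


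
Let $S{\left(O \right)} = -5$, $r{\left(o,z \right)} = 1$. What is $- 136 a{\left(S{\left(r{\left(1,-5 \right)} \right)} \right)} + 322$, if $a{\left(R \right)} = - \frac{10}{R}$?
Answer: $50$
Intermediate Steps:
$- 136 a{\left(S{\left(r{\left(1,-5 \right)} \right)} \right)} + 322 = - 136 \left(- \frac{10}{-5}\right) + 322 = - 136 \left(\left(-10\right) \left(- \frac{1}{5}\right)\right) + 322 = \left(-136\right) 2 + 322 = -272 + 322 = 50$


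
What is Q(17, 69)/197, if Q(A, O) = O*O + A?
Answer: 4778/197 ≈ 24.254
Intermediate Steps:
Q(A, O) = A + O**2 (Q(A, O) = O**2 + A = A + O**2)
Q(17, 69)/197 = (17 + 69**2)/197 = (17 + 4761)*(1/197) = 4778*(1/197) = 4778/197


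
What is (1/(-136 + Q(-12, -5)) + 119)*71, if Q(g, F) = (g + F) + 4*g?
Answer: 1698178/201 ≈ 8448.6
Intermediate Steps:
Q(g, F) = F + 5*g (Q(g, F) = (F + g) + 4*g = F + 5*g)
(1/(-136 + Q(-12, -5)) + 119)*71 = (1/(-136 + (-5 + 5*(-12))) + 119)*71 = (1/(-136 + (-5 - 60)) + 119)*71 = (1/(-136 - 65) + 119)*71 = (1/(-201) + 119)*71 = (-1/201 + 119)*71 = (23918/201)*71 = 1698178/201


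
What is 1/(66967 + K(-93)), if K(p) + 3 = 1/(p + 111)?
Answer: 18/1205353 ≈ 1.4933e-5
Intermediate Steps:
K(p) = -3 + 1/(111 + p) (K(p) = -3 + 1/(p + 111) = -3 + 1/(111 + p))
1/(66967 + K(-93)) = 1/(66967 + (-332 - 3*(-93))/(111 - 93)) = 1/(66967 + (-332 + 279)/18) = 1/(66967 + (1/18)*(-53)) = 1/(66967 - 53/18) = 1/(1205353/18) = 18/1205353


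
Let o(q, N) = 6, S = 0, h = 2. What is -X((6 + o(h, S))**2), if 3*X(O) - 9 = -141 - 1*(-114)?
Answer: 6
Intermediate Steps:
X(O) = -6 (X(O) = 3 + (-141 - 1*(-114))/3 = 3 + (-141 + 114)/3 = 3 + (1/3)*(-27) = 3 - 9 = -6)
-X((6 + o(h, S))**2) = -1*(-6) = 6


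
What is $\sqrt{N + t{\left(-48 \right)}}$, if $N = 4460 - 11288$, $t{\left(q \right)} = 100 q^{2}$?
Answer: $2 \sqrt{55893} \approx 472.83$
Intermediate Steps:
$N = -6828$
$\sqrt{N + t{\left(-48 \right)}} = \sqrt{-6828 + 100 \left(-48\right)^{2}} = \sqrt{-6828 + 100 \cdot 2304} = \sqrt{-6828 + 230400} = \sqrt{223572} = 2 \sqrt{55893}$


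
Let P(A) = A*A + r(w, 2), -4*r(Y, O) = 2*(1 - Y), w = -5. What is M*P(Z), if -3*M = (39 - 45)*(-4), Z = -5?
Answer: -176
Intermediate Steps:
r(Y, O) = -½ + Y/2 (r(Y, O) = -(1 - Y)/2 = -(2 - 2*Y)/4 = -½ + Y/2)
P(A) = -3 + A² (P(A) = A*A + (-½ + (½)*(-5)) = A² + (-½ - 5/2) = A² - 3 = -3 + A²)
M = -8 (M = -(39 - 45)*(-4)/3 = -(-2)*(-4) = -⅓*24 = -8)
M*P(Z) = -8*(-3 + (-5)²) = -8*(-3 + 25) = -8*22 = -176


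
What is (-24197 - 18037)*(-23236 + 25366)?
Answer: -89958420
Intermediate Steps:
(-24197 - 18037)*(-23236 + 25366) = -42234*2130 = -89958420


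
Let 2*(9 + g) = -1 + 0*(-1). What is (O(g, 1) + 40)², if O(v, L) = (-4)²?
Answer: 3136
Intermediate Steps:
g = -19/2 (g = -9 + (-1 + 0*(-1))/2 = -9 + (-1 + 0)/2 = -9 + (½)*(-1) = -9 - ½ = -19/2 ≈ -9.5000)
O(v, L) = 16
(O(g, 1) + 40)² = (16 + 40)² = 56² = 3136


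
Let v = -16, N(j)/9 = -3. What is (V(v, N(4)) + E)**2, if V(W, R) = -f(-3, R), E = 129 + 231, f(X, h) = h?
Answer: 149769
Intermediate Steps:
N(j) = -27 (N(j) = 9*(-3) = -27)
E = 360
V(W, R) = -R
(V(v, N(4)) + E)**2 = (-1*(-27) + 360)**2 = (27 + 360)**2 = 387**2 = 149769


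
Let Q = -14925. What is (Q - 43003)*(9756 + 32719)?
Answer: -2460491800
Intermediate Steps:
(Q - 43003)*(9756 + 32719) = (-14925 - 43003)*(9756 + 32719) = -57928*42475 = -2460491800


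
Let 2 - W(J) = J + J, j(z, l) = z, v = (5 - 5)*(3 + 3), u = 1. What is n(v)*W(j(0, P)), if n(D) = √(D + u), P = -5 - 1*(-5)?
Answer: 2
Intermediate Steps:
P = 0 (P = -5 + 5 = 0)
v = 0 (v = 0*6 = 0)
W(J) = 2 - 2*J (W(J) = 2 - (J + J) = 2 - 2*J)
n(D) = √(1 + D) (n(D) = √(D + 1) = √(1 + D))
n(v)*W(j(0, P)) = √(1 + 0)*(2 - 2*0) = √1*(2 + 0) = 1*2 = 2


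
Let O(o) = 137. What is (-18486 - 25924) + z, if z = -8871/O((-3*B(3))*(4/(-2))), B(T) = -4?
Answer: -6093041/137 ≈ -44475.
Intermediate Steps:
z = -8871/137 ≈ -64.752
(-18486 - 25924) + z = (-18486 - 25924) - 8871/137 = -44410 - 8871/137 = -6093041/137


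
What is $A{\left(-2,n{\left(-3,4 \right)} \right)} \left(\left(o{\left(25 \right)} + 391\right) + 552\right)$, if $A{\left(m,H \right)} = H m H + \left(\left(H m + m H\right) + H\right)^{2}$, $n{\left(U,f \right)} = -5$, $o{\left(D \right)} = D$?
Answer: $169400$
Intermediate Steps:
$A{\left(m,H \right)} = \left(H + 2 H m\right)^{2} + m H^{2}$ ($A{\left(m,H \right)} = m H^{2} + \left(\left(H m + H m\right) + H\right)^{2} = m H^{2} + \left(2 H m + H\right)^{2} = m H^{2} + \left(H + 2 H m\right)^{2} = \left(H + 2 H m\right)^{2} + m H^{2}$)
$A{\left(-2,n{\left(-3,4 \right)} \right)} \left(\left(o{\left(25 \right)} + 391\right) + 552\right) = \left(-5\right)^{2} \left(-2 + \left(1 + 2 \left(-2\right)\right)^{2}\right) \left(\left(25 + 391\right) + 552\right) = 25 \left(-2 + \left(1 - 4\right)^{2}\right) \left(416 + 552\right) = 25 \left(-2 + \left(-3\right)^{2}\right) 968 = 25 \left(-2 + 9\right) 968 = 25 \cdot 7 \cdot 968 = 175 \cdot 968 = 169400$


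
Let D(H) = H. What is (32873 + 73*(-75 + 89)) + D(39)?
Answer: 33934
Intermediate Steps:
(32873 + 73*(-75 + 89)) + D(39) = (32873 + 73*(-75 + 89)) + 39 = (32873 + 73*14) + 39 = (32873 + 1022) + 39 = 33895 + 39 = 33934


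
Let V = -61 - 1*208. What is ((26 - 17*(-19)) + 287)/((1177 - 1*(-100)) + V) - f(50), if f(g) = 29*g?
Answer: -121747/84 ≈ -1449.4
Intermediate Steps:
V = -269 (V = -61 - 208 = -269)
((26 - 17*(-19)) + 287)/((1177 - 1*(-100)) + V) - f(50) = ((26 - 17*(-19)) + 287)/((1177 - 1*(-100)) - 269) - 29*50 = ((26 + 323) + 287)/((1177 + 100) - 269) - 1*1450 = (349 + 287)/(1277 - 269) - 1450 = 636/1008 - 1450 = 636*(1/1008) - 1450 = 53/84 - 1450 = -121747/84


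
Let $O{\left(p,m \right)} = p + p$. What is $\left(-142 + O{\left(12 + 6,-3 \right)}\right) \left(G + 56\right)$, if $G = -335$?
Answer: $29574$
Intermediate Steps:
$O{\left(p,m \right)} = 2 p$
$\left(-142 + O{\left(12 + 6,-3 \right)}\right) \left(G + 56\right) = \left(-142 + 2 \left(12 + 6\right)\right) \left(-335 + 56\right) = \left(-142 + 2 \cdot 18\right) \left(-279\right) = \left(-142 + 36\right) \left(-279\right) = \left(-106\right) \left(-279\right) = 29574$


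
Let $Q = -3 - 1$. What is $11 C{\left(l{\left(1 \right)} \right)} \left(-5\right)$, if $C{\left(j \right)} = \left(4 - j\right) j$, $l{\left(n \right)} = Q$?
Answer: $1760$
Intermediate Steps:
$Q = -4$ ($Q = -3 - 1 = -4$)
$l{\left(n \right)} = -4$
$C{\left(j \right)} = j \left(4 - j\right)$
$11 C{\left(l{\left(1 \right)} \right)} \left(-5\right) = 11 \left(- 4 \left(4 - -4\right)\right) \left(-5\right) = 11 \left(- 4 \left(4 + 4\right)\right) \left(-5\right) = 11 \left(\left(-4\right) 8\right) \left(-5\right) = 11 \left(-32\right) \left(-5\right) = \left(-352\right) \left(-5\right) = 1760$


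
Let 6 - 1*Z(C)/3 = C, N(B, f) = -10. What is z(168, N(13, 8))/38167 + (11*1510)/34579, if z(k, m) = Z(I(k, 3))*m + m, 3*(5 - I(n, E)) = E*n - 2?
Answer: 3039630/8740243 ≈ 0.34777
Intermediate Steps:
I(n, E) = 17/3 - E*n/3 (I(n, E) = 5 - (E*n - 2)/3 = 5 - (-2 + E*n)/3 = 5 + (⅔ - E*n/3) = 17/3 - E*n/3)
Z(C) = 18 - 3*C
z(k, m) = m + m*(1 + 3*k) (z(k, m) = (18 - 3*(17/3 - ⅓*3*k))*m + m = (18 - 3*(17/3 - k))*m + m = (18 + (-17 + 3*k))*m + m = (1 + 3*k)*m + m = m*(1 + 3*k) + m = m + m*(1 + 3*k))
z(168, N(13, 8))/38167 + (11*1510)/34579 = -10*(2 + 3*168)/38167 + (11*1510)/34579 = -10*(2 + 504)*(1/38167) + 16610*(1/34579) = -10*506*(1/38167) + 110/229 = -5060*1/38167 + 110/229 = -5060/38167 + 110/229 = 3039630/8740243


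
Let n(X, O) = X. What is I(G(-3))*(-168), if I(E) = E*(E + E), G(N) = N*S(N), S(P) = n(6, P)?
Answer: -108864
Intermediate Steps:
S(P) = 6
G(N) = 6*N (G(N) = N*6 = 6*N)
I(E) = 2*E² (I(E) = E*(2*E) = 2*E²)
I(G(-3))*(-168) = (2*(6*(-3))²)*(-168) = (2*(-18)²)*(-168) = (2*324)*(-168) = 648*(-168) = -108864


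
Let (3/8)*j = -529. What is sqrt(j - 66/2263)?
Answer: I*sqrt(65019705846)/6789 ≈ 37.559*I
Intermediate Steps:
j = -4232/3 (j = (8/3)*(-529) = -4232/3 ≈ -1410.7)
sqrt(j - 66/2263) = sqrt(-4232/3 - 66/2263) = sqrt(-9577214/6789) = I*sqrt(65019705846)/6789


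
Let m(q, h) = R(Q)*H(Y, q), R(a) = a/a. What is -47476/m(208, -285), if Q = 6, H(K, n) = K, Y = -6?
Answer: 23738/3 ≈ 7912.7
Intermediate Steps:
R(a) = 1
m(q, h) = -6 (m(q, h) = 1*(-6) = -6)
-47476/m(208, -285) = -47476/(-6) = -47476*(-⅙) = 23738/3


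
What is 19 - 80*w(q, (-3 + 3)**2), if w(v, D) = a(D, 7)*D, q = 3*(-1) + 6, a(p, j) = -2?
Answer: 19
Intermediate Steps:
q = 3 (q = -3 + 6 = 3)
w(v, D) = -2*D
19 - 80*w(q, (-3 + 3)**2) = 19 - (-160)*(-3 + 3)**2 = 19 - (-160)*0**2 = 19 - (-160)*0 = 19 - 80*0 = 19 + 0 = 19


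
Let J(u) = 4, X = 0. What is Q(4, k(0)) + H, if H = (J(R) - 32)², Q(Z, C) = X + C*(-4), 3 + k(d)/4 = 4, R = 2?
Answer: 768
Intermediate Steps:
k(d) = 4 (k(d) = -12 + 4*4 = -12 + 16 = 4)
Q(Z, C) = -4*C (Q(Z, C) = 0 + C*(-4) = 0 - 4*C = -4*C)
H = 784 (H = (4 - 32)² = (-28)² = 784)
Q(4, k(0)) + H = -4*4 + 784 = -16 + 784 = 768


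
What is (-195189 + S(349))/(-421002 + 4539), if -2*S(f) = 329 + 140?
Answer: 390847/832926 ≈ 0.46925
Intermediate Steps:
S(f) = -469/2 (S(f) = -(329 + 140)/2 = -½*469 = -469/2)
(-195189 + S(349))/(-421002 + 4539) = (-195189 - 469/2)/(-421002 + 4539) = -390847/2/(-416463) = -390847/2*(-1/416463) = 390847/832926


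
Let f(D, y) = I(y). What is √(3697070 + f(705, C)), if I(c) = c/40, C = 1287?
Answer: √1478840870/20 ≈ 1922.8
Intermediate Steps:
I(c) = c/40 (I(c) = c*(1/40) = c/40)
f(D, y) = y/40
√(3697070 + f(705, C)) = √(3697070 + (1/40)*1287) = √(3697070 + 1287/40) = √(147884087/40) = √1478840870/20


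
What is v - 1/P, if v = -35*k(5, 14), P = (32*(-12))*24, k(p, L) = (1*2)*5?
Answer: -3225599/9216 ≈ -350.00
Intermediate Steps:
k(p, L) = 10 (k(p, L) = 2*5 = 10)
P = -9216 (P = -384*24 = -9216)
v = -350 (v = -35*10 = -350)
v - 1/P = -350 - 1/(-9216) = -350 - 1*(-1/9216) = -350 + 1/9216 = -3225599/9216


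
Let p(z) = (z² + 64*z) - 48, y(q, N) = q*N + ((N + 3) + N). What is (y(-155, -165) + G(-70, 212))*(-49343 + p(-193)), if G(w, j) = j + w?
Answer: -621902660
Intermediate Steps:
y(q, N) = 3 + 2*N + N*q (y(q, N) = N*q + ((3 + N) + N) = N*q + (3 + 2*N) = 3 + 2*N + N*q)
p(z) = -48 + z² + 64*z
(y(-155, -165) + G(-70, 212))*(-49343 + p(-193)) = ((3 + 2*(-165) - 165*(-155)) + (212 - 70))*(-49343 + (-48 + (-193)² + 64*(-193))) = ((3 - 330 + 25575) + 142)*(-49343 + (-48 + 37249 - 12352)) = (25248 + 142)*(-49343 + 24849) = 25390*(-24494) = -621902660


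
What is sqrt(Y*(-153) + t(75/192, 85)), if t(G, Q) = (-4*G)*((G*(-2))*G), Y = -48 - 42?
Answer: sqrt(902461970)/256 ≈ 117.35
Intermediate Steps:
Y = -90
t(G, Q) = 8*G**3 (t(G, Q) = (-4*G)*((-2*G)*G) = (-4*G)*(-2*G**2) = 8*G**3)
sqrt(Y*(-153) + t(75/192, 85)) = sqrt(-90*(-153) + 8*(75/192)**3) = sqrt(13770 + 8*(75*(1/192))**3) = sqrt(13770 + 8*(25/64)**3) = sqrt(13770 + 8*(15625/262144)) = sqrt(13770 + 15625/32768) = sqrt(451230985/32768) = sqrt(902461970)/256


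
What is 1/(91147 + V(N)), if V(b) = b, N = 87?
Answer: 1/91234 ≈ 1.0961e-5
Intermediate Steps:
1/(91147 + V(N)) = 1/(91147 + 87) = 1/91234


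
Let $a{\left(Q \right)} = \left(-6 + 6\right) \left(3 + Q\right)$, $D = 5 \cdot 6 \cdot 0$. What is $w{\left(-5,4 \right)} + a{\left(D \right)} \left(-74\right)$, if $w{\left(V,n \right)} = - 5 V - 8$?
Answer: $17$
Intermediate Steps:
$w{\left(V,n \right)} = -8 - 5 V$
$D = 0$ ($D = 30 \cdot 0 = 0$)
$a{\left(Q \right)} = 0$ ($a{\left(Q \right)} = 0 \left(3 + Q\right) = 0$)
$w{\left(-5,4 \right)} + a{\left(D \right)} \left(-74\right) = \left(-8 - -25\right) + 0 \left(-74\right) = \left(-8 + 25\right) + 0 = 17 + 0 = 17$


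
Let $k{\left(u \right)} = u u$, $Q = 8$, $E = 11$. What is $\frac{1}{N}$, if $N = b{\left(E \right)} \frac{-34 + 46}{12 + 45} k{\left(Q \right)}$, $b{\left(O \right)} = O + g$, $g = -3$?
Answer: $\frac{19}{2048} \approx 0.0092773$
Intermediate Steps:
$b{\left(O \right)} = -3 + O$ ($b{\left(O \right)} = O - 3 = -3 + O$)
$k{\left(u \right)} = u^{2}$
$N = \frac{2048}{19}$ ($N = \left(-3 + 11\right) \frac{-34 + 46}{12 + 45} \cdot 8^{2} = 8 \cdot \frac{12}{57} \cdot 64 = 8 \cdot 12 \cdot \frac{1}{57} \cdot 64 = 8 \cdot \frac{4}{19} \cdot 64 = \frac{32}{19} \cdot 64 = \frac{2048}{19} \approx 107.79$)
$\frac{1}{N} = \frac{1}{\frac{2048}{19}} = \frac{19}{2048}$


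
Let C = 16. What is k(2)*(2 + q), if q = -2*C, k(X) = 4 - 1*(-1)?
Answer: -150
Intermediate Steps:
k(X) = 5 (k(X) = 4 + 1 = 5)
q = -32 (q = -2*16 = -32)
k(2)*(2 + q) = 5*(2 - 32) = 5*(-30) = -150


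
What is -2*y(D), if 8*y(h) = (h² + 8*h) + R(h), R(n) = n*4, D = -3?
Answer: 27/4 ≈ 6.7500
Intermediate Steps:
R(n) = 4*n
y(h) = h²/8 + 3*h/2 (y(h) = ((h² + 8*h) + 4*h)/8 = (h² + 12*h)/8 = h²/8 + 3*h/2)
-2*y(D) = -(-3)*(12 - 3)/4 = -(-3)*9/4 = -2*(-27/8) = 27/4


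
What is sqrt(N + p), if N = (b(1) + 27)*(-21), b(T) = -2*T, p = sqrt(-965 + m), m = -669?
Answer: sqrt(-525 + I*sqrt(1634)) ≈ 0.88144 + 22.93*I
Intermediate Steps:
p = I*sqrt(1634) (p = sqrt(-965 - 669) = sqrt(-1634) = I*sqrt(1634) ≈ 40.423*I)
N = -525 (N = (-2*1 + 27)*(-21) = (-2 + 27)*(-21) = 25*(-21) = -525)
sqrt(N + p) = sqrt(-525 + I*sqrt(1634))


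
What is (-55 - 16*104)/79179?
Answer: -573/26393 ≈ -0.021710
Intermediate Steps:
(-55 - 16*104)/79179 = (-55 - 1664)*(1/79179) = -1719*1/79179 = -573/26393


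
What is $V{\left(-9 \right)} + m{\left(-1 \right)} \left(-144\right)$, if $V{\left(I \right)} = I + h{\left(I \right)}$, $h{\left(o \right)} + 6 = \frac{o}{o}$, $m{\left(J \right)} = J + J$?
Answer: $274$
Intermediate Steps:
$m{\left(J \right)} = 2 J$
$h{\left(o \right)} = -5$ ($h{\left(o \right)} = -6 + \frac{o}{o} = -6 + 1 = -5$)
$V{\left(I \right)} = -5 + I$ ($V{\left(I \right)} = I - 5 = -5 + I$)
$V{\left(-9 \right)} + m{\left(-1 \right)} \left(-144\right) = \left(-5 - 9\right) + 2 \left(-1\right) \left(-144\right) = -14 - -288 = -14 + 288 = 274$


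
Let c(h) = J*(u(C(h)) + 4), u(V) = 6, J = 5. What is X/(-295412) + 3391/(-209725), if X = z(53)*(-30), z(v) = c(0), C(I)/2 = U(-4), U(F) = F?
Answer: -171788648/15488820425 ≈ -0.011091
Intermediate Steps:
C(I) = -8 (C(I) = 2*(-4) = -8)
c(h) = 50 (c(h) = 5*(6 + 4) = 5*10 = 50)
z(v) = 50
X = -1500 (X = 50*(-30) = -1500)
X/(-295412) + 3391/(-209725) = -1500/(-295412) + 3391/(-209725) = -1500*(-1/295412) + 3391*(-1/209725) = 375/73853 - 3391/209725 = -171788648/15488820425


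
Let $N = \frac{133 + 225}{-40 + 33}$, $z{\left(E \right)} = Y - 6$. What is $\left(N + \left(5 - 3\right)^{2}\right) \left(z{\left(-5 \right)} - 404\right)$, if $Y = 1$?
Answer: $\frac{134970}{7} \approx 19281.0$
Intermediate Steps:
$z{\left(E \right)} = -5$ ($z{\left(E \right)} = 1 - 6 = -5$)
$N = - \frac{358}{7}$ ($N = \frac{358}{-7} = 358 \left(- \frac{1}{7}\right) = - \frac{358}{7} \approx -51.143$)
$\left(N + \left(5 - 3\right)^{2}\right) \left(z{\left(-5 \right)} - 404\right) = \left(- \frac{358}{7} + \left(5 - 3\right)^{2}\right) \left(-5 - 404\right) = \left(- \frac{358}{7} + 2^{2}\right) \left(-409\right) = \left(- \frac{358}{7} + 4\right) \left(-409\right) = \left(- \frac{330}{7}\right) \left(-409\right) = \frac{134970}{7}$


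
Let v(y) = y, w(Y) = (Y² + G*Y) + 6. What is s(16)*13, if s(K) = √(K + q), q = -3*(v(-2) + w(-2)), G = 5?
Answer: 13*√22 ≈ 60.975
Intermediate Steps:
w(Y) = 6 + Y² + 5*Y (w(Y) = (Y² + 5*Y) + 6 = 6 + Y² + 5*Y)
q = 6 (q = -3*(-2 + (6 + (-2)² + 5*(-2))) = -3*(-2 + (6 + 4 - 10)) = -3*(-2 + 0) = -3*(-2) = 6)
s(K) = √(6 + K) (s(K) = √(K + 6) = √(6 + K))
s(16)*13 = √(6 + 16)*13 = √22*13 = 13*√22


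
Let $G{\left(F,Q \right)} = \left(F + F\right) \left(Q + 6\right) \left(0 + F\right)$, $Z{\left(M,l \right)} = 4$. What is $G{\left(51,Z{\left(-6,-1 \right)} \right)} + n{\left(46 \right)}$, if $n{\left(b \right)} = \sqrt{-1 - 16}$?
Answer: $52020 + i \sqrt{17} \approx 52020.0 + 4.1231 i$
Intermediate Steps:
$n{\left(b \right)} = i \sqrt{17}$ ($n{\left(b \right)} = \sqrt{-17} = i \sqrt{17}$)
$G{\left(F,Q \right)} = 2 F^{2} \left(6 + Q\right)$ ($G{\left(F,Q \right)} = 2 F \left(6 + Q\right) F = 2 F^{2} \left(6 + Q\right)$)
$G{\left(51,Z{\left(-6,-1 \right)} \right)} + n{\left(46 \right)} = 2 \cdot 51^{2} \left(6 + 4\right) + i \sqrt{17} = 2 \cdot 2601 \cdot 10 + i \sqrt{17} = 52020 + i \sqrt{17}$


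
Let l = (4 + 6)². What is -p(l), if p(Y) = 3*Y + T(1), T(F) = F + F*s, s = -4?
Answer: -297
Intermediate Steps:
T(F) = -3*F (T(F) = F + F*(-4) = F - 4*F = -3*F)
l = 100 (l = 10² = 100)
p(Y) = -3 + 3*Y (p(Y) = 3*Y - 3*1 = 3*Y - 3 = -3 + 3*Y)
-p(l) = -(-3 + 3*100) = -(-3 + 300) = -1*297 = -297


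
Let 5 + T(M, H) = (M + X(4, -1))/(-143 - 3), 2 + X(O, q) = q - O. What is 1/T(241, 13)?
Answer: -73/482 ≈ -0.15145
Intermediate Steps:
X(O, q) = -2 + q - O (X(O, q) = -2 + (q - O) = -2 + q - O)
T(M, H) = -723/146 - M/146 (T(M, H) = -5 + (M + (-2 - 1 - 1*4))/(-143 - 3) = -5 + (M + (-2 - 1 - 4))/(-146) = -5 + (M - 7)*(-1/146) = -5 + (-7 + M)*(-1/146) = -5 + (7/146 - M/146) = -723/146 - M/146)
1/T(241, 13) = 1/(-723/146 - 1/146*241) = 1/(-723/146 - 241/146) = 1/(-482/73) = -73/482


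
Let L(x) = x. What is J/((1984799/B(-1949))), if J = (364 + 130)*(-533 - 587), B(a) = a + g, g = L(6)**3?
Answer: 958834240/1984799 ≈ 483.09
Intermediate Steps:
g = 216 (g = 6**3 = 216)
B(a) = 216 + a (B(a) = a + 216 = 216 + a)
J = -553280 (J = 494*(-1120) = -553280)
J/((1984799/B(-1949))) = -553280/(1984799/(216 - 1949)) = -553280/(1984799/(-1733)) = -553280/(1984799*(-1/1733)) = -553280/(-1984799/1733) = -553280*(-1733/1984799) = 958834240/1984799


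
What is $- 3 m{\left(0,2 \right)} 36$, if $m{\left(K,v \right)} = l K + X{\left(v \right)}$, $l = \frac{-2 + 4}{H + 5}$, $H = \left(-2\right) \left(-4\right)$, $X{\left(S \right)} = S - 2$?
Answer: $0$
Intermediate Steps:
$X{\left(S \right)} = -2 + S$ ($X{\left(S \right)} = S - 2 = -2 + S$)
$H = 8$
$l = \frac{2}{13}$ ($l = \frac{-2 + 4}{8 + 5} = \frac{2}{13} \approx 0.15385$)
$m{\left(K,v \right)} = -2 + v + \frac{2 K}{13}$ ($m{\left(K,v \right)} = \frac{2 K}{13} + \left(-2 + v\right) = -2 + v + \frac{2 K}{13}$)
$- 3 m{\left(0,2 \right)} 36 = - 3 \left(-2 + 2 + \frac{2}{13} \cdot 0\right) 36 = - 3 \left(-2 + 2 + 0\right) 36 = \left(-3\right) 0 \cdot 36 = 0 \cdot 36 = 0$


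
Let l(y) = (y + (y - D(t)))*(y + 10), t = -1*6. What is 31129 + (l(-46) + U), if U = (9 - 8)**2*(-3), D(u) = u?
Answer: 34222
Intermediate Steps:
t = -6
U = -3 (U = 1**2*(-3) = 1*(-3) = -3)
l(y) = (6 + 2*y)*(10 + y) (l(y) = (y + (y - 1*(-6)))*(y + 10) = (y + (y + 6))*(10 + y) = (y + (6 + y))*(10 + y) = (6 + 2*y)*(10 + y))
31129 + (l(-46) + U) = 31129 + ((60 + 2*(-46)**2 + 26*(-46)) - 3) = 31129 + ((60 + 2*2116 - 1196) - 3) = 31129 + ((60 + 4232 - 1196) - 3) = 31129 + (3096 - 3) = 31129 + 3093 = 34222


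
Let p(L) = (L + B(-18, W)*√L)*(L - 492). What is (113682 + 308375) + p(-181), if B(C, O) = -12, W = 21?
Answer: 543870 + 8076*I*√181 ≈ 5.4387e+5 + 1.0865e+5*I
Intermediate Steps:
p(L) = (-492 + L)*(L - 12*√L) (p(L) = (L - 12*√L)*(L - 492) = (L - 12*√L)*(-492 + L) = (-492 + L)*(L - 12*√L))
(113682 + 308375) + p(-181) = (113682 + 308375) + ((-181)² - 492*(-181) - (-2172)*I*√181 + 5904*√(-181)) = 422057 + (32761 + 89052 - (-2172)*I*√181 + 5904*(I*√181)) = 422057 + (32761 + 89052 + 2172*I*√181 + 5904*I*√181) = 422057 + (121813 + 8076*I*√181) = 543870 + 8076*I*√181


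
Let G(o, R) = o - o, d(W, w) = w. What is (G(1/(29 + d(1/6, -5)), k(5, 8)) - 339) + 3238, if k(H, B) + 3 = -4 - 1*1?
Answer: 2899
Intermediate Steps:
k(H, B) = -8 (k(H, B) = -3 + (-4 - 1*1) = -3 + (-4 - 1) = -3 - 5 = -8)
G(o, R) = 0
(G(1/(29 + d(1/6, -5)), k(5, 8)) - 339) + 3238 = (0 - 339) + 3238 = -339 + 3238 = 2899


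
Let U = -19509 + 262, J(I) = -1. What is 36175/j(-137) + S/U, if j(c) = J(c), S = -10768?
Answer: -696249457/19247 ≈ -36174.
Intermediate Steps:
j(c) = -1
U = -19247
36175/j(-137) + S/U = 36175/(-1) - 10768/(-19247) = 36175*(-1) - 10768*(-1/19247) = -36175 + 10768/19247 = -696249457/19247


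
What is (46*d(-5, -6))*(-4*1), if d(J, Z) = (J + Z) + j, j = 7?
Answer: 736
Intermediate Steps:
d(J, Z) = 7 + J + Z (d(J, Z) = (J + Z) + 7 = 7 + J + Z)
(46*d(-5, -6))*(-4*1) = (46*(7 - 5 - 6))*(-4*1) = (46*(-4))*(-4) = -184*(-4) = 736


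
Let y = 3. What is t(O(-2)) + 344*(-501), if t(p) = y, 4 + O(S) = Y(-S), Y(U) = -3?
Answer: -172341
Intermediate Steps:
O(S) = -7 (O(S) = -4 - 3 = -7)
t(p) = 3
t(O(-2)) + 344*(-501) = 3 + 344*(-501) = 3 - 172344 = -172341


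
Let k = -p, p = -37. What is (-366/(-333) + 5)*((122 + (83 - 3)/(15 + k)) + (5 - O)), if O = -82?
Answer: 1852949/1443 ≈ 1284.1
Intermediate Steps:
k = 37 (k = -1*(-37) = 37)
(-366/(-333) + 5)*((122 + (83 - 3)/(15 + k)) + (5 - O)) = (-366/(-333) + 5)*((122 + (83 - 3)/(15 + 37)) + (5 - 1*(-82))) = (-366*(-1/333) + 5)*((122 + 80/52) + (5 + 82)) = (122/111 + 5)*((122 + 80*(1/52)) + 87) = 677*((122 + 20/13) + 87)/111 = 677*(1606/13 + 87)/111 = (677/111)*(2737/13) = 1852949/1443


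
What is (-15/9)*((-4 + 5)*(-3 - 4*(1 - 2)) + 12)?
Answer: -65/3 ≈ -21.667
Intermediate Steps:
(-15/9)*((-4 + 5)*(-3 - 4*(1 - 2)) + 12) = (-15*1/9)*(1*(-3 - 4*(-1)) + 12) = -5*(1*(-3 + 4) + 12)/3 = -5*(1*1 + 12)/3 = -5*(1 + 12)/3 = -5/3*13 = -65/3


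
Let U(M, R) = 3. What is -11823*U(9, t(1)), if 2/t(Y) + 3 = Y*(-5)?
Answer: -35469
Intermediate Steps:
t(Y) = 2/(-3 - 5*Y) (t(Y) = 2/(-3 + Y*(-5)) = 2/(-3 - 5*Y))
-11823*U(9, t(1)) = -11823*3 = -35469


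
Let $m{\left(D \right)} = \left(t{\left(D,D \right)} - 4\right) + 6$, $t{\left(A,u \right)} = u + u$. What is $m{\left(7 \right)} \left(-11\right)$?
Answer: $-176$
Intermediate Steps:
$t{\left(A,u \right)} = 2 u$
$m{\left(D \right)} = 2 + 2 D$ ($m{\left(D \right)} = \left(2 D - 4\right) + 6 = \left(-4 + 2 D\right) + 6 = 2 + 2 D$)
$m{\left(7 \right)} \left(-11\right) = \left(2 + 2 \cdot 7\right) \left(-11\right) = \left(2 + 14\right) \left(-11\right) = 16 \left(-11\right) = -176$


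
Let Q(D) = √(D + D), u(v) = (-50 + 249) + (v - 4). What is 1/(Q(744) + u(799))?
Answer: 497/493274 - √93/246637 ≈ 0.00096845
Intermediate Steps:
u(v) = 195 + v (u(v) = 199 + (-4 + v) = 195 + v)
Q(D) = √2*√D (Q(D) = √(2*D) = √2*√D)
1/(Q(744) + u(799)) = 1/(√2*√744 + (195 + 799)) = 1/(√2*(2*√186) + 994) = 1/(4*√93 + 994) = 1/(994 + 4*√93)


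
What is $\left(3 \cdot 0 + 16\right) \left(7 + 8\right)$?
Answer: $240$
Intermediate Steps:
$\left(3 \cdot 0 + 16\right) \left(7 + 8\right) = \left(0 + 16\right) 15 = 16 \cdot 15 = 240$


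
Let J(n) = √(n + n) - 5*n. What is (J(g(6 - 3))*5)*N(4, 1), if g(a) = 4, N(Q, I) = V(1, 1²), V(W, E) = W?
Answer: -100 + 10*√2 ≈ -85.858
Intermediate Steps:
N(Q, I) = 1
J(n) = -5*n + √2*√n (J(n) = √(2*n) - 5*n = √2*√n - 5*n = -5*n + √2*√n)
(J(g(6 - 3))*5)*N(4, 1) = ((-5*4 + √2*√4)*5)*1 = ((-20 + √2*2)*5)*1 = ((-20 + 2*√2)*5)*1 = (-100 + 10*√2)*1 = -100 + 10*√2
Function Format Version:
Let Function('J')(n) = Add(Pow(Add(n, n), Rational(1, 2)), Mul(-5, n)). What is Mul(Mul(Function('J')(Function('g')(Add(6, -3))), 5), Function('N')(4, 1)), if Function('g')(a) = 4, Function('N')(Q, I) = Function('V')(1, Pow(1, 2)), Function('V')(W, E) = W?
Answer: Add(-100, Mul(10, Pow(2, Rational(1, 2)))) ≈ -85.858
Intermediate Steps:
Function('N')(Q, I) = 1
Function('J')(n) = Add(Mul(-5, n), Mul(Pow(2, Rational(1, 2)), Pow(n, Rational(1, 2)))) (Function('J')(n) = Add(Pow(Mul(2, n), Rational(1, 2)), Mul(-5, n)) = Add(Mul(Pow(2, Rational(1, 2)), Pow(n, Rational(1, 2))), Mul(-5, n)) = Add(Mul(-5, n), Mul(Pow(2, Rational(1, 2)), Pow(n, Rational(1, 2)))))
Mul(Mul(Function('J')(Function('g')(Add(6, -3))), 5), Function('N')(4, 1)) = Mul(Mul(Add(Mul(-5, 4), Mul(Pow(2, Rational(1, 2)), Pow(4, Rational(1, 2)))), 5), 1) = Mul(Mul(Add(-20, Mul(Pow(2, Rational(1, 2)), 2)), 5), 1) = Mul(Mul(Add(-20, Mul(2, Pow(2, Rational(1, 2)))), 5), 1) = Mul(Add(-100, Mul(10, Pow(2, Rational(1, 2)))), 1) = Add(-100, Mul(10, Pow(2, Rational(1, 2))))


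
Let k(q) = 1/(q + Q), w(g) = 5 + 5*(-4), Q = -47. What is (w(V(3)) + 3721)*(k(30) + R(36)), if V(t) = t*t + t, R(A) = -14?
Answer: -52102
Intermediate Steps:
V(t) = t + t² (V(t) = t² + t = t + t²)
w(g) = -15 (w(g) = 5 - 20 = -15)
k(q) = 1/(-47 + q) (k(q) = 1/(q - 47) = 1/(-47 + q))
(w(V(3)) + 3721)*(k(30) + R(36)) = (-15 + 3721)*(1/(-47 + 30) - 14) = 3706*(1/(-17) - 14) = 3706*(-1/17 - 14) = 3706*(-239/17) = -52102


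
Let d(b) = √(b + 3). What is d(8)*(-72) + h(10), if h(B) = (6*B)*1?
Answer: 60 - 72*√11 ≈ -178.80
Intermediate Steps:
d(b) = √(3 + b)
h(B) = 6*B
d(8)*(-72) + h(10) = √(3 + 8)*(-72) + 6*10 = √11*(-72) + 60 = -72*√11 + 60 = 60 - 72*√11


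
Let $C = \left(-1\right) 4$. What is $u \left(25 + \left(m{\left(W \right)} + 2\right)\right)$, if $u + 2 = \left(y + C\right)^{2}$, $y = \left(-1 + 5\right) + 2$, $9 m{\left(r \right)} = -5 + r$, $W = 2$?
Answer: $\frac{160}{3} \approx 53.333$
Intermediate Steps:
$m{\left(r \right)} = - \frac{5}{9} + \frac{r}{9}$ ($m{\left(r \right)} = \frac{-5 + r}{9} = - \frac{5}{9} + \frac{r}{9}$)
$y = 6$ ($y = 4 + 2 = 6$)
$C = -4$
$u = 2$ ($u = -2 + \left(6 - 4\right)^{2} = -2 + 2^{2} = -2 + 4 = 2$)
$u \left(25 + \left(m{\left(W \right)} + 2\right)\right) = 2 \left(25 + \left(\left(- \frac{5}{9} + \frac{1}{9} \cdot 2\right) + 2\right)\right) = 2 \left(25 + \left(\left(- \frac{5}{9} + \frac{2}{9}\right) + 2\right)\right) = 2 \left(25 + \left(- \frac{1}{3} + 2\right)\right) = 2 \left(25 + \frac{5}{3}\right) = 2 \cdot \frac{80}{3} = \frac{160}{3}$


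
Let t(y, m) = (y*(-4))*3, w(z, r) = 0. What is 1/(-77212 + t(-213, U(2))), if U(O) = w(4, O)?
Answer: -1/74656 ≈ -1.3395e-5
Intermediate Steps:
U(O) = 0
t(y, m) = -12*y (t(y, m) = -4*y*3 = -12*y)
1/(-77212 + t(-213, U(2))) = 1/(-77212 - 12*(-213)) = 1/(-77212 + 2556) = 1/(-74656) = -1/74656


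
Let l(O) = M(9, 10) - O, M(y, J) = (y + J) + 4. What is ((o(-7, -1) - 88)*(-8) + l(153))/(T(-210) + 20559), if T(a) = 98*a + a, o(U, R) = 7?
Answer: -74/33 ≈ -2.2424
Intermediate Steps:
M(y, J) = 4 + J + y (M(y, J) = (J + y) + 4 = 4 + J + y)
T(a) = 99*a
l(O) = 23 - O (l(O) = (4 + 10 + 9) - O = 23 - O)
((o(-7, -1) - 88)*(-8) + l(153))/(T(-210) + 20559) = ((7 - 88)*(-8) + (23 - 1*153))/(99*(-210) + 20559) = (-81*(-8) + (23 - 153))/(-20790 + 20559) = (648 - 130)/(-231) = 518*(-1/231) = -74/33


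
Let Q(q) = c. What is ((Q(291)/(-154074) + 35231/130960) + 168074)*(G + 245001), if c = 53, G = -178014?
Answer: 37862434266529719123/3362921840 ≈ 1.1259e+10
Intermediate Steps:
Q(q) = 53
((Q(291)/(-154074) + 35231/130960) + 168074)*(G + 245001) = ((53/(-154074) + 35231/130960) + 168074)*(-178014 + 245001) = ((53*(-1/154074) + 35231*(1/130960)) + 168074)*66987 = ((-53/154074 + 35231/130960) + 168074)*66987 = (2710620107/10088765520 + 168074)*66987 = (1695661886628587/10088765520)*66987 = 37862434266529719123/3362921840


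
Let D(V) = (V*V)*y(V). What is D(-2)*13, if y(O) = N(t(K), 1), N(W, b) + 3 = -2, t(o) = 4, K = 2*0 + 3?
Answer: -260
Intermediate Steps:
K = 3 (K = 0 + 3 = 3)
N(W, b) = -5 (N(W, b) = -3 - 2 = -5)
y(O) = -5
D(V) = -5*V**2 (D(V) = (V*V)*(-5) = V**2*(-5) = -5*V**2)
D(-2)*13 = -5*(-2)**2*13 = -5*4*13 = -20*13 = -260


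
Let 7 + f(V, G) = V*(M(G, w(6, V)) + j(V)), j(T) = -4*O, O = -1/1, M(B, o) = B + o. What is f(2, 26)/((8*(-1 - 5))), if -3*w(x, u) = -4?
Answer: -167/144 ≈ -1.1597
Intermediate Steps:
w(x, u) = 4/3 (w(x, u) = -1/3*(-4) = 4/3)
O = -1 (O = -1*1 = -1)
j(T) = 4 (j(T) = -4*(-1) = 4)
f(V, G) = -7 + V*(16/3 + G) (f(V, G) = -7 + V*((G + 4/3) + 4) = -7 + V*((4/3 + G) + 4) = -7 + V*(16/3 + G))
f(2, 26)/((8*(-1 - 5))) = (-7 + (16/3)*2 + 26*2)/((8*(-1 - 5))) = (-7 + 32/3 + 52)/((8*(-6))) = (167/3)/(-48) = (167/3)*(-1/48) = -167/144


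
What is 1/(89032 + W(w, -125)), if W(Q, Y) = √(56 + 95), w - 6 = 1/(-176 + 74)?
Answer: 89032/7926696873 - √151/7926696873 ≈ 1.1230e-5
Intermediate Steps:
w = 611/102 (w = 6 + 1/(-176 + 74) = 6 + 1/(-102) = 6 - 1/102 = 611/102 ≈ 5.9902)
W(Q, Y) = √151
1/(89032 + W(w, -125)) = 1/(89032 + √151)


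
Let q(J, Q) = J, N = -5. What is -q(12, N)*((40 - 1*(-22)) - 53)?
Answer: -108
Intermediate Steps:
-q(12, N)*((40 - 1*(-22)) - 53) = -12*((40 - 1*(-22)) - 53) = -12*((40 + 22) - 53) = -12*(62 - 53) = -12*9 = -1*108 = -108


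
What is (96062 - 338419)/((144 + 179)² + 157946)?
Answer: -242357/262275 ≈ -0.92406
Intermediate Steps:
(96062 - 338419)/((144 + 179)² + 157946) = -242357/(323² + 157946) = -242357/(104329 + 157946) = -242357/262275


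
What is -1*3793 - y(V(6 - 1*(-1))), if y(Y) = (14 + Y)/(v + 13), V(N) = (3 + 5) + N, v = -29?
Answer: -60659/16 ≈ -3791.2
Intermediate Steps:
V(N) = 8 + N
y(Y) = -7/8 - Y/16 (y(Y) = (14 + Y)/(-29 + 13) = (14 + Y)/(-16) = (14 + Y)*(-1/16) = -7/8 - Y/16)
-1*3793 - y(V(6 - 1*(-1))) = -1*3793 - (-7/8 - (8 + (6 - 1*(-1)))/16) = -3793 - (-7/8 - (8 + (6 + 1))/16) = -3793 - (-7/8 - (8 + 7)/16) = -3793 - (-7/8 - 1/16*15) = -3793 - (-7/8 - 15/16) = -3793 - 1*(-29/16) = -3793 + 29/16 = -60659/16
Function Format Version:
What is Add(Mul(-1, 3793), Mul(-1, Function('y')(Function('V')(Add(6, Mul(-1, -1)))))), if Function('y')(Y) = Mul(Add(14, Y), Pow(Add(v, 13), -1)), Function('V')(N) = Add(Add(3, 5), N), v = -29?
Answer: Rational(-60659, 16) ≈ -3791.2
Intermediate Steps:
Function('V')(N) = Add(8, N)
Function('y')(Y) = Add(Rational(-7, 8), Mul(Rational(-1, 16), Y)) (Function('y')(Y) = Mul(Add(14, Y), Pow(Add(-29, 13), -1)) = Mul(Add(14, Y), Pow(-16, -1)) = Mul(Add(14, Y), Rational(-1, 16)) = Add(Rational(-7, 8), Mul(Rational(-1, 16), Y)))
Add(Mul(-1, 3793), Mul(-1, Function('y')(Function('V')(Add(6, Mul(-1, -1)))))) = Add(Mul(-1, 3793), Mul(-1, Add(Rational(-7, 8), Mul(Rational(-1, 16), Add(8, Add(6, Mul(-1, -1))))))) = Add(-3793, Mul(-1, Add(Rational(-7, 8), Mul(Rational(-1, 16), Add(8, Add(6, 1)))))) = Add(-3793, Mul(-1, Add(Rational(-7, 8), Mul(Rational(-1, 16), Add(8, 7))))) = Add(-3793, Mul(-1, Add(Rational(-7, 8), Mul(Rational(-1, 16), 15)))) = Add(-3793, Mul(-1, Add(Rational(-7, 8), Rational(-15, 16)))) = Add(-3793, Mul(-1, Rational(-29, 16))) = Add(-3793, Rational(29, 16)) = Rational(-60659, 16)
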